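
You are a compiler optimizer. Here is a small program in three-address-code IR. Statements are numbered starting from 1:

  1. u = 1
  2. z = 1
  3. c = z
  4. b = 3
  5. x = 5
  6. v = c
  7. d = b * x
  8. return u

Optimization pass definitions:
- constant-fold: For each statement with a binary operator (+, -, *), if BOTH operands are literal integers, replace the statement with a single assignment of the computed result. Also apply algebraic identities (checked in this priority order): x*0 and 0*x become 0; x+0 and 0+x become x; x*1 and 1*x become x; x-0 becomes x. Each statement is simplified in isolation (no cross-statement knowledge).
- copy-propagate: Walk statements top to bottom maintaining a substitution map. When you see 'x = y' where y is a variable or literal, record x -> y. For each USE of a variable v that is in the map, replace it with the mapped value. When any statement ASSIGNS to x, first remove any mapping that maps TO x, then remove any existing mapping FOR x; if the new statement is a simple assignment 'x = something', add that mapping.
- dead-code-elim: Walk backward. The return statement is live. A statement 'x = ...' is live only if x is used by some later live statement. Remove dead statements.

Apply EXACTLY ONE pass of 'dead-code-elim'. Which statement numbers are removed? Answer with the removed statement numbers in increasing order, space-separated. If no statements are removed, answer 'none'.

Backward liveness scan:
Stmt 1 'u = 1': KEEP (u is live); live-in = []
Stmt 2 'z = 1': DEAD (z not in live set ['u'])
Stmt 3 'c = z': DEAD (c not in live set ['u'])
Stmt 4 'b = 3': DEAD (b not in live set ['u'])
Stmt 5 'x = 5': DEAD (x not in live set ['u'])
Stmt 6 'v = c': DEAD (v not in live set ['u'])
Stmt 7 'd = b * x': DEAD (d not in live set ['u'])
Stmt 8 'return u': KEEP (return); live-in = ['u']
Removed statement numbers: [2, 3, 4, 5, 6, 7]
Surviving IR:
  u = 1
  return u

Answer: 2 3 4 5 6 7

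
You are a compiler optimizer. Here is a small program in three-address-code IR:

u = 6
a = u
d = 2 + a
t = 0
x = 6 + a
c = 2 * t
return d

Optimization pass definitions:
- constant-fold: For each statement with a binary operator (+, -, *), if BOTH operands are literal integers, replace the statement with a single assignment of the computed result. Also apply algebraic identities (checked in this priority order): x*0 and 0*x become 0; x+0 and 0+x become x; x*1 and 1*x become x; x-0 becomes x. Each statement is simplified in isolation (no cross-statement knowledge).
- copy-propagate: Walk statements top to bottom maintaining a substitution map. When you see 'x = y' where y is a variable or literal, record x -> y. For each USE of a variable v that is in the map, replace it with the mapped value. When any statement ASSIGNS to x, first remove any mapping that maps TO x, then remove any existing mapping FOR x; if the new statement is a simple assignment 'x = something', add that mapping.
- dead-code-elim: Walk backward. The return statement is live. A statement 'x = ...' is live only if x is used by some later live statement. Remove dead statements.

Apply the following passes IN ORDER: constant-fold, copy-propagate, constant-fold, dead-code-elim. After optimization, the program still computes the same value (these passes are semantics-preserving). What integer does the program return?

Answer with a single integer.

Initial IR:
  u = 6
  a = u
  d = 2 + a
  t = 0
  x = 6 + a
  c = 2 * t
  return d
After constant-fold (7 stmts):
  u = 6
  a = u
  d = 2 + a
  t = 0
  x = 6 + a
  c = 2 * t
  return d
After copy-propagate (7 stmts):
  u = 6
  a = 6
  d = 2 + 6
  t = 0
  x = 6 + 6
  c = 2 * 0
  return d
After constant-fold (7 stmts):
  u = 6
  a = 6
  d = 8
  t = 0
  x = 12
  c = 0
  return d
After dead-code-elim (2 stmts):
  d = 8
  return d
Evaluate:
  u = 6  =>  u = 6
  a = u  =>  a = 6
  d = 2 + a  =>  d = 8
  t = 0  =>  t = 0
  x = 6 + a  =>  x = 12
  c = 2 * t  =>  c = 0
  return d = 8

Answer: 8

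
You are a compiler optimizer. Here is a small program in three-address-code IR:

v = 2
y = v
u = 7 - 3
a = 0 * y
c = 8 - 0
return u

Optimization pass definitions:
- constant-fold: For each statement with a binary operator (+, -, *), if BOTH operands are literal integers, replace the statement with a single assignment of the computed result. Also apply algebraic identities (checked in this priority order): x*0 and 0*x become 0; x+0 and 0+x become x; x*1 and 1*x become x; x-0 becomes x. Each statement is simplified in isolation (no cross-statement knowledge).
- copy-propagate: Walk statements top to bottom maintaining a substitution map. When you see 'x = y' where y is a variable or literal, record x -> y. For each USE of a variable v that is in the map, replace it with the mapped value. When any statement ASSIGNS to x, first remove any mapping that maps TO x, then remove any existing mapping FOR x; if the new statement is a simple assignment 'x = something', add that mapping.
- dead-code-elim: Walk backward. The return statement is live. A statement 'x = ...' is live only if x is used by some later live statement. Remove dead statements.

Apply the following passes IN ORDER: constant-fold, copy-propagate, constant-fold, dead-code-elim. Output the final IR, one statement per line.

Initial IR:
  v = 2
  y = v
  u = 7 - 3
  a = 0 * y
  c = 8 - 0
  return u
After constant-fold (6 stmts):
  v = 2
  y = v
  u = 4
  a = 0
  c = 8
  return u
After copy-propagate (6 stmts):
  v = 2
  y = 2
  u = 4
  a = 0
  c = 8
  return 4
After constant-fold (6 stmts):
  v = 2
  y = 2
  u = 4
  a = 0
  c = 8
  return 4
After dead-code-elim (1 stmts):
  return 4

Answer: return 4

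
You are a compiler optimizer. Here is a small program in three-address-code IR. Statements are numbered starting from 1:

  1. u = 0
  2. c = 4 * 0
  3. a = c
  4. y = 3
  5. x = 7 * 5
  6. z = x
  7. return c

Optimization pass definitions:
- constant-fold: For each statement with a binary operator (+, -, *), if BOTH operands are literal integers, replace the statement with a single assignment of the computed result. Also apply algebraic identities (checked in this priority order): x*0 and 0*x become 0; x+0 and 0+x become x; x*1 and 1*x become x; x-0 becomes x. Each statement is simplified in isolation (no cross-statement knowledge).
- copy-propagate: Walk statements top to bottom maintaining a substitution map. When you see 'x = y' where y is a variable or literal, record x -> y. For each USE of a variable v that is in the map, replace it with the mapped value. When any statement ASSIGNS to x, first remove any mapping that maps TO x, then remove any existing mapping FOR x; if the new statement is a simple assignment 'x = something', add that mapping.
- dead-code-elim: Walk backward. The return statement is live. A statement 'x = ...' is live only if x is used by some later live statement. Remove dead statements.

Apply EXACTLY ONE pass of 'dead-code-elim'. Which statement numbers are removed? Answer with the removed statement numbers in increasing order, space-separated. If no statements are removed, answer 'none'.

Answer: 1 3 4 5 6

Derivation:
Backward liveness scan:
Stmt 1 'u = 0': DEAD (u not in live set [])
Stmt 2 'c = 4 * 0': KEEP (c is live); live-in = []
Stmt 3 'a = c': DEAD (a not in live set ['c'])
Stmt 4 'y = 3': DEAD (y not in live set ['c'])
Stmt 5 'x = 7 * 5': DEAD (x not in live set ['c'])
Stmt 6 'z = x': DEAD (z not in live set ['c'])
Stmt 7 'return c': KEEP (return); live-in = ['c']
Removed statement numbers: [1, 3, 4, 5, 6]
Surviving IR:
  c = 4 * 0
  return c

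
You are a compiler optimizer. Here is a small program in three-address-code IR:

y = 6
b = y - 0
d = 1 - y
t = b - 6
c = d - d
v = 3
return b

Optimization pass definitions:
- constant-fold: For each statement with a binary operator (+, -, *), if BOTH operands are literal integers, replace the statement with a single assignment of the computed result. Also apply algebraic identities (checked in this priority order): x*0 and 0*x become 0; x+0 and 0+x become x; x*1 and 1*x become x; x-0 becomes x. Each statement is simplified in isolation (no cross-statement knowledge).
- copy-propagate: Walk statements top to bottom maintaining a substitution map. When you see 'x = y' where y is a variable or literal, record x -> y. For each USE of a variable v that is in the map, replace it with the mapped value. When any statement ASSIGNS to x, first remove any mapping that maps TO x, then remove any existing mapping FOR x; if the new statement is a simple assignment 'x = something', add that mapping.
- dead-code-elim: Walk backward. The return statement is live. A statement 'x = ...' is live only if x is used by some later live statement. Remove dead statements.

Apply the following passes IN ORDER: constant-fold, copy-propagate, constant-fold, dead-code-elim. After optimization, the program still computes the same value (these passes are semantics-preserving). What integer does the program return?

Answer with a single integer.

Initial IR:
  y = 6
  b = y - 0
  d = 1 - y
  t = b - 6
  c = d - d
  v = 3
  return b
After constant-fold (7 stmts):
  y = 6
  b = y
  d = 1 - y
  t = b - 6
  c = d - d
  v = 3
  return b
After copy-propagate (7 stmts):
  y = 6
  b = 6
  d = 1 - 6
  t = 6 - 6
  c = d - d
  v = 3
  return 6
After constant-fold (7 stmts):
  y = 6
  b = 6
  d = -5
  t = 0
  c = d - d
  v = 3
  return 6
After dead-code-elim (1 stmts):
  return 6
Evaluate:
  y = 6  =>  y = 6
  b = y - 0  =>  b = 6
  d = 1 - y  =>  d = -5
  t = b - 6  =>  t = 0
  c = d - d  =>  c = 0
  v = 3  =>  v = 3
  return b = 6

Answer: 6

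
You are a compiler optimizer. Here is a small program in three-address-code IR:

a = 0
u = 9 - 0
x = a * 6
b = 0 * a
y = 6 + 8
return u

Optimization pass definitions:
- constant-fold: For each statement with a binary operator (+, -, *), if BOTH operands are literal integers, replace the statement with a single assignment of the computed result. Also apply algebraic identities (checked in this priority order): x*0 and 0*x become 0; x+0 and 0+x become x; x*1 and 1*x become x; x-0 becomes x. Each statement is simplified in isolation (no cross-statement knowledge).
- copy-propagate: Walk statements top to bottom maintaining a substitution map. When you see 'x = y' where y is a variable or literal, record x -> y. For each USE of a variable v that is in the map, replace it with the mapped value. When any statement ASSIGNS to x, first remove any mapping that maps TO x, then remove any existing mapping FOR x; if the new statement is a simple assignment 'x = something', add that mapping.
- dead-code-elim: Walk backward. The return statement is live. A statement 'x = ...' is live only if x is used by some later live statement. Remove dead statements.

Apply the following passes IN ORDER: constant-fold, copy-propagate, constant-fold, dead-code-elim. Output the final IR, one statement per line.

Answer: return 9

Derivation:
Initial IR:
  a = 0
  u = 9 - 0
  x = a * 6
  b = 0 * a
  y = 6 + 8
  return u
After constant-fold (6 stmts):
  a = 0
  u = 9
  x = a * 6
  b = 0
  y = 14
  return u
After copy-propagate (6 stmts):
  a = 0
  u = 9
  x = 0 * 6
  b = 0
  y = 14
  return 9
After constant-fold (6 stmts):
  a = 0
  u = 9
  x = 0
  b = 0
  y = 14
  return 9
After dead-code-elim (1 stmts):
  return 9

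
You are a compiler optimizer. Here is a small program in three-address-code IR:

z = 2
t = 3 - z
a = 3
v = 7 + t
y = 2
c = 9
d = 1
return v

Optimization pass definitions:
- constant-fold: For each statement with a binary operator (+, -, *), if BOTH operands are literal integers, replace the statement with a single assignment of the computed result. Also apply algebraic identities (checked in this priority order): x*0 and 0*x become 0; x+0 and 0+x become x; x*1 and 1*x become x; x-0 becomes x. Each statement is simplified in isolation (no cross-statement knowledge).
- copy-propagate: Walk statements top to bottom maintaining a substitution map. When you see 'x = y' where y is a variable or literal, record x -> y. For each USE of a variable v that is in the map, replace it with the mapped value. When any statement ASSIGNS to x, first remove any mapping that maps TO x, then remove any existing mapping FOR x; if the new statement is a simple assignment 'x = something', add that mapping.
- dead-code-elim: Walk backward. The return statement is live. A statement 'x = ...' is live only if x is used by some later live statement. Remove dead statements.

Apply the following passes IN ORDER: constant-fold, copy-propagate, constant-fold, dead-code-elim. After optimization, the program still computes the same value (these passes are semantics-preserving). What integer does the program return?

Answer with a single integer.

Initial IR:
  z = 2
  t = 3 - z
  a = 3
  v = 7 + t
  y = 2
  c = 9
  d = 1
  return v
After constant-fold (8 stmts):
  z = 2
  t = 3 - z
  a = 3
  v = 7 + t
  y = 2
  c = 9
  d = 1
  return v
After copy-propagate (8 stmts):
  z = 2
  t = 3 - 2
  a = 3
  v = 7 + t
  y = 2
  c = 9
  d = 1
  return v
After constant-fold (8 stmts):
  z = 2
  t = 1
  a = 3
  v = 7 + t
  y = 2
  c = 9
  d = 1
  return v
After dead-code-elim (3 stmts):
  t = 1
  v = 7 + t
  return v
Evaluate:
  z = 2  =>  z = 2
  t = 3 - z  =>  t = 1
  a = 3  =>  a = 3
  v = 7 + t  =>  v = 8
  y = 2  =>  y = 2
  c = 9  =>  c = 9
  d = 1  =>  d = 1
  return v = 8

Answer: 8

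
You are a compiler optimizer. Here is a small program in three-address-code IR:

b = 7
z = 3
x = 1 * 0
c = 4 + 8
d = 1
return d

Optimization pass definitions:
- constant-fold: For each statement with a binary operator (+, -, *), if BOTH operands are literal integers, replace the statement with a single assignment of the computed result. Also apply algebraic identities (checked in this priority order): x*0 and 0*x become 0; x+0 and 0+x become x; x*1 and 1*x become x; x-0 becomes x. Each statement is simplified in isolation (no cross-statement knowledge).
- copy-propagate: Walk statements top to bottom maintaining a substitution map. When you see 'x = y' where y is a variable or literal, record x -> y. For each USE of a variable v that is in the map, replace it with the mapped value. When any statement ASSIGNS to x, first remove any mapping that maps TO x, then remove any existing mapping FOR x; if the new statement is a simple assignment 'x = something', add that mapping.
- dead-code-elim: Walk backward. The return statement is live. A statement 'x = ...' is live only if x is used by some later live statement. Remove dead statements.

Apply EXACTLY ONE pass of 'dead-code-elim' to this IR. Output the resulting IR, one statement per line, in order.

Answer: d = 1
return d

Derivation:
Applying dead-code-elim statement-by-statement:
  [6] return d  -> KEEP (return); live=['d']
  [5] d = 1  -> KEEP; live=[]
  [4] c = 4 + 8  -> DEAD (c not live)
  [3] x = 1 * 0  -> DEAD (x not live)
  [2] z = 3  -> DEAD (z not live)
  [1] b = 7  -> DEAD (b not live)
Result (2 stmts):
  d = 1
  return d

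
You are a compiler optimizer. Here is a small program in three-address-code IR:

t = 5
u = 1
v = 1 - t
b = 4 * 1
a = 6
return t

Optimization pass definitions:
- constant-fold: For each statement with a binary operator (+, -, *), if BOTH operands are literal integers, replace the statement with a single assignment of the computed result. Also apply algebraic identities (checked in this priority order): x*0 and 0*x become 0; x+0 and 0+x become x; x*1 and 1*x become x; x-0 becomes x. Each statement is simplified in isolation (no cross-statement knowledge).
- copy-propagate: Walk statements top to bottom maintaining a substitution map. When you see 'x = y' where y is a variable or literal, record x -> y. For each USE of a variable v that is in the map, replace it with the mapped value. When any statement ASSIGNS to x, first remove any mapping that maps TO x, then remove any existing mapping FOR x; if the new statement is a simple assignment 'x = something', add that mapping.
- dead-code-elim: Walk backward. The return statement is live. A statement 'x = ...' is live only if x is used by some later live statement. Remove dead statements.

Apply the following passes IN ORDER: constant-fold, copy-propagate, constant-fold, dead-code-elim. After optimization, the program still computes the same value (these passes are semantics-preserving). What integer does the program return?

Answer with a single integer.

Answer: 5

Derivation:
Initial IR:
  t = 5
  u = 1
  v = 1 - t
  b = 4 * 1
  a = 6
  return t
After constant-fold (6 stmts):
  t = 5
  u = 1
  v = 1 - t
  b = 4
  a = 6
  return t
After copy-propagate (6 stmts):
  t = 5
  u = 1
  v = 1 - 5
  b = 4
  a = 6
  return 5
After constant-fold (6 stmts):
  t = 5
  u = 1
  v = -4
  b = 4
  a = 6
  return 5
After dead-code-elim (1 stmts):
  return 5
Evaluate:
  t = 5  =>  t = 5
  u = 1  =>  u = 1
  v = 1 - t  =>  v = -4
  b = 4 * 1  =>  b = 4
  a = 6  =>  a = 6
  return t = 5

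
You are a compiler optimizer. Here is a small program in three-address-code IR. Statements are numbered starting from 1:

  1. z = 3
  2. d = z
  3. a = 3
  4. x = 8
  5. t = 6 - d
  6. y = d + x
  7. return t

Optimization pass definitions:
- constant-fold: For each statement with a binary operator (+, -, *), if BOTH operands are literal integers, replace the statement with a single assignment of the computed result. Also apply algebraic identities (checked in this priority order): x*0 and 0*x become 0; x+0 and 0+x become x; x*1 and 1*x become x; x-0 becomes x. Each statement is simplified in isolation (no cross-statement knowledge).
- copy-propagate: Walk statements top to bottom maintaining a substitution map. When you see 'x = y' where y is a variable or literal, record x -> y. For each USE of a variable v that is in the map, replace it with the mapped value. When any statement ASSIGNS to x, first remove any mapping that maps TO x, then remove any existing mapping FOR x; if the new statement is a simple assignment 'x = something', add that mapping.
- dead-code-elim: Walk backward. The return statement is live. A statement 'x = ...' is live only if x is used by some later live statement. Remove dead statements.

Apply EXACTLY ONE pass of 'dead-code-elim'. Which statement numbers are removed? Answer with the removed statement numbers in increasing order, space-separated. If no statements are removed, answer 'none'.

Backward liveness scan:
Stmt 1 'z = 3': KEEP (z is live); live-in = []
Stmt 2 'd = z': KEEP (d is live); live-in = ['z']
Stmt 3 'a = 3': DEAD (a not in live set ['d'])
Stmt 4 'x = 8': DEAD (x not in live set ['d'])
Stmt 5 't = 6 - d': KEEP (t is live); live-in = ['d']
Stmt 6 'y = d + x': DEAD (y not in live set ['t'])
Stmt 7 'return t': KEEP (return); live-in = ['t']
Removed statement numbers: [3, 4, 6]
Surviving IR:
  z = 3
  d = z
  t = 6 - d
  return t

Answer: 3 4 6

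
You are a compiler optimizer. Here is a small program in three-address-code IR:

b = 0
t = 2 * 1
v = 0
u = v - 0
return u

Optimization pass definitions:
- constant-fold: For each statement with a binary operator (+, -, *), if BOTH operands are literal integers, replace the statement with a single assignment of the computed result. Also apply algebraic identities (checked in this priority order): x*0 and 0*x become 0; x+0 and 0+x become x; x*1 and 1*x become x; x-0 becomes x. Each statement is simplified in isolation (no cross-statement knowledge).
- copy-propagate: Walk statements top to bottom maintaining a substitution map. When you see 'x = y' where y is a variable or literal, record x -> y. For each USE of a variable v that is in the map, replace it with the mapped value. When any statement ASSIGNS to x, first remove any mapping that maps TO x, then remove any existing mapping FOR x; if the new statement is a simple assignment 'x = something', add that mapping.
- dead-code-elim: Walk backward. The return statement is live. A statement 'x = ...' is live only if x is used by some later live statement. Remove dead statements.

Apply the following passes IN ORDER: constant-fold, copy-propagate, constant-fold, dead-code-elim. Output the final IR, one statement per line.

Answer: return 0

Derivation:
Initial IR:
  b = 0
  t = 2 * 1
  v = 0
  u = v - 0
  return u
After constant-fold (5 stmts):
  b = 0
  t = 2
  v = 0
  u = v
  return u
After copy-propagate (5 stmts):
  b = 0
  t = 2
  v = 0
  u = 0
  return 0
After constant-fold (5 stmts):
  b = 0
  t = 2
  v = 0
  u = 0
  return 0
After dead-code-elim (1 stmts):
  return 0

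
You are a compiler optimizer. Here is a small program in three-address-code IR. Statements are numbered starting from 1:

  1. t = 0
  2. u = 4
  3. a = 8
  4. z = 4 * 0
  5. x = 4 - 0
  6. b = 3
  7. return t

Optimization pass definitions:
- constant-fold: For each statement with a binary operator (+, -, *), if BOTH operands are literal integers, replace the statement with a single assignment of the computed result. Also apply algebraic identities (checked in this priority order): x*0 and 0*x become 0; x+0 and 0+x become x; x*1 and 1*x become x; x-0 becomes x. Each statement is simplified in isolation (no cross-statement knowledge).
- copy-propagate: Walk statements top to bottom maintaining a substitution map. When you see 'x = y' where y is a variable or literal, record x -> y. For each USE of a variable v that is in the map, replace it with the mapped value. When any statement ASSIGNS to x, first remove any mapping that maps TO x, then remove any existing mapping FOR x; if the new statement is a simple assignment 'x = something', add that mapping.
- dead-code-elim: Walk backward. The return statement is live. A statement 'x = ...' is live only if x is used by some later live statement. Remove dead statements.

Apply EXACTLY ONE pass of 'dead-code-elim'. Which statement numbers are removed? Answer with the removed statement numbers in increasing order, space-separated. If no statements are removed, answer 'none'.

Backward liveness scan:
Stmt 1 't = 0': KEEP (t is live); live-in = []
Stmt 2 'u = 4': DEAD (u not in live set ['t'])
Stmt 3 'a = 8': DEAD (a not in live set ['t'])
Stmt 4 'z = 4 * 0': DEAD (z not in live set ['t'])
Stmt 5 'x = 4 - 0': DEAD (x not in live set ['t'])
Stmt 6 'b = 3': DEAD (b not in live set ['t'])
Stmt 7 'return t': KEEP (return); live-in = ['t']
Removed statement numbers: [2, 3, 4, 5, 6]
Surviving IR:
  t = 0
  return t

Answer: 2 3 4 5 6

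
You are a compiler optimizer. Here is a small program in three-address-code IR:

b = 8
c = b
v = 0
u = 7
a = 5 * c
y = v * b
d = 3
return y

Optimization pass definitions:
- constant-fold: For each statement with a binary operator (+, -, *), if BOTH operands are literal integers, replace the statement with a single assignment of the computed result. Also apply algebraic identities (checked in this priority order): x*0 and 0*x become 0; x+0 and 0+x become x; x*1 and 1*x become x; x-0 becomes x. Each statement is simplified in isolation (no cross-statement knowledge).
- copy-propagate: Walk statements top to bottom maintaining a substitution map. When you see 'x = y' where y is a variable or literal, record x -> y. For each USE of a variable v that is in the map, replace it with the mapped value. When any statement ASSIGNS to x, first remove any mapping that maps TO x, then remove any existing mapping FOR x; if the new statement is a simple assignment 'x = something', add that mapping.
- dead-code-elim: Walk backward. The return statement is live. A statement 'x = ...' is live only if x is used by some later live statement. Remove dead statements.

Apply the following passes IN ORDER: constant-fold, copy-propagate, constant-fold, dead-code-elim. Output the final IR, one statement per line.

Answer: y = 0
return y

Derivation:
Initial IR:
  b = 8
  c = b
  v = 0
  u = 7
  a = 5 * c
  y = v * b
  d = 3
  return y
After constant-fold (8 stmts):
  b = 8
  c = b
  v = 0
  u = 7
  a = 5 * c
  y = v * b
  d = 3
  return y
After copy-propagate (8 stmts):
  b = 8
  c = 8
  v = 0
  u = 7
  a = 5 * 8
  y = 0 * 8
  d = 3
  return y
After constant-fold (8 stmts):
  b = 8
  c = 8
  v = 0
  u = 7
  a = 40
  y = 0
  d = 3
  return y
After dead-code-elim (2 stmts):
  y = 0
  return y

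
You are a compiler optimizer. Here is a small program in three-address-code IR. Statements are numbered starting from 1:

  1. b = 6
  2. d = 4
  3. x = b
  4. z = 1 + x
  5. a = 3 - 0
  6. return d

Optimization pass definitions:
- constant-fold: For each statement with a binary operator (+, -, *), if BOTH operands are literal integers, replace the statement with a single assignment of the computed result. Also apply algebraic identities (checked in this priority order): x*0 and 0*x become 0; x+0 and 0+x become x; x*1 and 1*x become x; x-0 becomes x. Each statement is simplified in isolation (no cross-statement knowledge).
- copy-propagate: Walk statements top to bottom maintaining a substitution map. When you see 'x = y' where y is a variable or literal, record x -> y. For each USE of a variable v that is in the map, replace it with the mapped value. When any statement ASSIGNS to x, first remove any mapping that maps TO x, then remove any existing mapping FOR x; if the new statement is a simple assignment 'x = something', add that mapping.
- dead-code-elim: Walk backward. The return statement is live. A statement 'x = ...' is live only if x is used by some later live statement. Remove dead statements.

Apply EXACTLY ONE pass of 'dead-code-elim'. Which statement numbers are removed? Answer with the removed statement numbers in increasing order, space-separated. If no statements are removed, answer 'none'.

Answer: 1 3 4 5

Derivation:
Backward liveness scan:
Stmt 1 'b = 6': DEAD (b not in live set [])
Stmt 2 'd = 4': KEEP (d is live); live-in = []
Stmt 3 'x = b': DEAD (x not in live set ['d'])
Stmt 4 'z = 1 + x': DEAD (z not in live set ['d'])
Stmt 5 'a = 3 - 0': DEAD (a not in live set ['d'])
Stmt 6 'return d': KEEP (return); live-in = ['d']
Removed statement numbers: [1, 3, 4, 5]
Surviving IR:
  d = 4
  return d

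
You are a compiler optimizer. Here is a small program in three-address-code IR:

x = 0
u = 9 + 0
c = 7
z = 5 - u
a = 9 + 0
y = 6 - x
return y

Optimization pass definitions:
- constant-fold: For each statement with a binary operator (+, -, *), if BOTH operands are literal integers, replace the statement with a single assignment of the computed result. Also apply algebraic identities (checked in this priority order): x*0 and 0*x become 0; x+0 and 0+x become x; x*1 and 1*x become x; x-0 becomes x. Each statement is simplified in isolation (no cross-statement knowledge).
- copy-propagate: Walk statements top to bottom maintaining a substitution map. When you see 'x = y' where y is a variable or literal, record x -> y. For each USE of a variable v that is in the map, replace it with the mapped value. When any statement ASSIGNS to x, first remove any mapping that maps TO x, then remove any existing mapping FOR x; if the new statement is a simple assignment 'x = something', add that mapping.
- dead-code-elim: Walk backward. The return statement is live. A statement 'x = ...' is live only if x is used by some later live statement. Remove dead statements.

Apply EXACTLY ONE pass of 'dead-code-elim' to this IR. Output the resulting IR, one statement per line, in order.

Answer: x = 0
y = 6 - x
return y

Derivation:
Applying dead-code-elim statement-by-statement:
  [7] return y  -> KEEP (return); live=['y']
  [6] y = 6 - x  -> KEEP; live=['x']
  [5] a = 9 + 0  -> DEAD (a not live)
  [4] z = 5 - u  -> DEAD (z not live)
  [3] c = 7  -> DEAD (c not live)
  [2] u = 9 + 0  -> DEAD (u not live)
  [1] x = 0  -> KEEP; live=[]
Result (3 stmts):
  x = 0
  y = 6 - x
  return y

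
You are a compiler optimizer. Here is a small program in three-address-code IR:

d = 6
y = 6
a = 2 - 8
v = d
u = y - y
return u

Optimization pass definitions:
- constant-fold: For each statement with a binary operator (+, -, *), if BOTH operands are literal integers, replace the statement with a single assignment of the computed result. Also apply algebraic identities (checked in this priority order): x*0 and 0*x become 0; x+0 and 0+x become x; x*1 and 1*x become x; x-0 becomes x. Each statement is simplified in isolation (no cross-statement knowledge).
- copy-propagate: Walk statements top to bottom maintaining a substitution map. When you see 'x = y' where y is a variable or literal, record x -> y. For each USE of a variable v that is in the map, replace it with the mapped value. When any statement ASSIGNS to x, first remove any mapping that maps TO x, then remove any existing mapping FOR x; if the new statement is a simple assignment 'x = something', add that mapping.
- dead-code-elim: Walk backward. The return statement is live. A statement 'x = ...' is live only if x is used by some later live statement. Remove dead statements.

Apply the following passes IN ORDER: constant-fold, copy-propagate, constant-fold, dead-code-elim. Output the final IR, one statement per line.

Initial IR:
  d = 6
  y = 6
  a = 2 - 8
  v = d
  u = y - y
  return u
After constant-fold (6 stmts):
  d = 6
  y = 6
  a = -6
  v = d
  u = y - y
  return u
After copy-propagate (6 stmts):
  d = 6
  y = 6
  a = -6
  v = 6
  u = 6 - 6
  return u
After constant-fold (6 stmts):
  d = 6
  y = 6
  a = -6
  v = 6
  u = 0
  return u
After dead-code-elim (2 stmts):
  u = 0
  return u

Answer: u = 0
return u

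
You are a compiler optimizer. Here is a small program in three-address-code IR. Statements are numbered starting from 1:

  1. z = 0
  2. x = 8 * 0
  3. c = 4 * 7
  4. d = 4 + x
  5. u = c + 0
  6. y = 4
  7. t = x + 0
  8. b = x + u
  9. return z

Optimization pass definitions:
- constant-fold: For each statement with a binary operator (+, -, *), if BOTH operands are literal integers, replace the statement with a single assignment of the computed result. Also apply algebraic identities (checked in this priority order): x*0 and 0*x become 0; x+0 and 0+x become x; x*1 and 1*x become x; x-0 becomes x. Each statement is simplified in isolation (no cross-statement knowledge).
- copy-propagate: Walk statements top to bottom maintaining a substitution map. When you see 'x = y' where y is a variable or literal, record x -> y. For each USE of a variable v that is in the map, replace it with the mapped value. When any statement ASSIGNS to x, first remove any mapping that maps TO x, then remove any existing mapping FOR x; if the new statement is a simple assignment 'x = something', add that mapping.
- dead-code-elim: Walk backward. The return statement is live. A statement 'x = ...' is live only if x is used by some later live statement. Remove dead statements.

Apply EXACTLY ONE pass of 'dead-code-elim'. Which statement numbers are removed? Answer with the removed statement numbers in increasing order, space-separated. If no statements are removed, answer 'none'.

Answer: 2 3 4 5 6 7 8

Derivation:
Backward liveness scan:
Stmt 1 'z = 0': KEEP (z is live); live-in = []
Stmt 2 'x = 8 * 0': DEAD (x not in live set ['z'])
Stmt 3 'c = 4 * 7': DEAD (c not in live set ['z'])
Stmt 4 'd = 4 + x': DEAD (d not in live set ['z'])
Stmt 5 'u = c + 0': DEAD (u not in live set ['z'])
Stmt 6 'y = 4': DEAD (y not in live set ['z'])
Stmt 7 't = x + 0': DEAD (t not in live set ['z'])
Stmt 8 'b = x + u': DEAD (b not in live set ['z'])
Stmt 9 'return z': KEEP (return); live-in = ['z']
Removed statement numbers: [2, 3, 4, 5, 6, 7, 8]
Surviving IR:
  z = 0
  return z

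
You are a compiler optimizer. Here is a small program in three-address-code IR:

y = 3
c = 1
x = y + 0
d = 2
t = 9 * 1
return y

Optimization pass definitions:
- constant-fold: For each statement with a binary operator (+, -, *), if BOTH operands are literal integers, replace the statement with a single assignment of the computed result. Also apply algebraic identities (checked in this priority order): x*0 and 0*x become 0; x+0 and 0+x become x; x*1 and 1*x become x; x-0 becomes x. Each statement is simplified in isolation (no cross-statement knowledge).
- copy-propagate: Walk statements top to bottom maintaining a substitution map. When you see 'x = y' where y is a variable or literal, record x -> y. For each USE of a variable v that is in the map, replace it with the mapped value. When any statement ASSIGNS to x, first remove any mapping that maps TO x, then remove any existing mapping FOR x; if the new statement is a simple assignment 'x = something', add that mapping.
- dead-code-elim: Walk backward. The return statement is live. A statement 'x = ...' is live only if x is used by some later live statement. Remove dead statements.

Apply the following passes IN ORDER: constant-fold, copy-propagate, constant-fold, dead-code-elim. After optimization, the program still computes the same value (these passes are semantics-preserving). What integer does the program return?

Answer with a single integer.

Initial IR:
  y = 3
  c = 1
  x = y + 0
  d = 2
  t = 9 * 1
  return y
After constant-fold (6 stmts):
  y = 3
  c = 1
  x = y
  d = 2
  t = 9
  return y
After copy-propagate (6 stmts):
  y = 3
  c = 1
  x = 3
  d = 2
  t = 9
  return 3
After constant-fold (6 stmts):
  y = 3
  c = 1
  x = 3
  d = 2
  t = 9
  return 3
After dead-code-elim (1 stmts):
  return 3
Evaluate:
  y = 3  =>  y = 3
  c = 1  =>  c = 1
  x = y + 0  =>  x = 3
  d = 2  =>  d = 2
  t = 9 * 1  =>  t = 9
  return y = 3

Answer: 3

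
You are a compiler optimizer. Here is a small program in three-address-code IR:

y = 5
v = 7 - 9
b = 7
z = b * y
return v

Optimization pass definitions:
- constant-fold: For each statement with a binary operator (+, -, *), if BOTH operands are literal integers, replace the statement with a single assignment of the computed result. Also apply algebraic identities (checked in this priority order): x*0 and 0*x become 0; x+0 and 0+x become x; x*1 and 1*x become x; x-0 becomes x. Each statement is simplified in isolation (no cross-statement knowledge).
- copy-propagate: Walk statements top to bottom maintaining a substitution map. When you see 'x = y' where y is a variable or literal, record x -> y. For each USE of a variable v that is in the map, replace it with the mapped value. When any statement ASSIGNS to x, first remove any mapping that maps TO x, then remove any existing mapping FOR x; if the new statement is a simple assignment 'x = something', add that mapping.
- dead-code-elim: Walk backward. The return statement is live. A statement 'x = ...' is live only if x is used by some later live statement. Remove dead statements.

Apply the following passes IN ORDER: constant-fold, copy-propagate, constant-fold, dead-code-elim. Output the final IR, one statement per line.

Initial IR:
  y = 5
  v = 7 - 9
  b = 7
  z = b * y
  return v
After constant-fold (5 stmts):
  y = 5
  v = -2
  b = 7
  z = b * y
  return v
After copy-propagate (5 stmts):
  y = 5
  v = -2
  b = 7
  z = 7 * 5
  return -2
After constant-fold (5 stmts):
  y = 5
  v = -2
  b = 7
  z = 35
  return -2
After dead-code-elim (1 stmts):
  return -2

Answer: return -2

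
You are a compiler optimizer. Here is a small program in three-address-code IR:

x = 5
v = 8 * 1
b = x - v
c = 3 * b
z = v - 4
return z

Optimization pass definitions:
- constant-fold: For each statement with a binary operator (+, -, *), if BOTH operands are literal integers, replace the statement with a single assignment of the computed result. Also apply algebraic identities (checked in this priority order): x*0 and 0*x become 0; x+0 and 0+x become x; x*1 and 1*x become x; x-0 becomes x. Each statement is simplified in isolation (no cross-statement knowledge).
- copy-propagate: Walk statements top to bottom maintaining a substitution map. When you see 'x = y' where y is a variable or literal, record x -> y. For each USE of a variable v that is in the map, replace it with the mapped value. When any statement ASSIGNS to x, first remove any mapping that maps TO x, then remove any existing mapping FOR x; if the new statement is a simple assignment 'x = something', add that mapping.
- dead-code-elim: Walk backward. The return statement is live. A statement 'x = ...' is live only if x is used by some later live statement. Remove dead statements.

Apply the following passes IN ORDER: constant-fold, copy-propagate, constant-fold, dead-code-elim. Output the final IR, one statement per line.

Answer: z = 4
return z

Derivation:
Initial IR:
  x = 5
  v = 8 * 1
  b = x - v
  c = 3 * b
  z = v - 4
  return z
After constant-fold (6 stmts):
  x = 5
  v = 8
  b = x - v
  c = 3 * b
  z = v - 4
  return z
After copy-propagate (6 stmts):
  x = 5
  v = 8
  b = 5 - 8
  c = 3 * b
  z = 8 - 4
  return z
After constant-fold (6 stmts):
  x = 5
  v = 8
  b = -3
  c = 3 * b
  z = 4
  return z
After dead-code-elim (2 stmts):
  z = 4
  return z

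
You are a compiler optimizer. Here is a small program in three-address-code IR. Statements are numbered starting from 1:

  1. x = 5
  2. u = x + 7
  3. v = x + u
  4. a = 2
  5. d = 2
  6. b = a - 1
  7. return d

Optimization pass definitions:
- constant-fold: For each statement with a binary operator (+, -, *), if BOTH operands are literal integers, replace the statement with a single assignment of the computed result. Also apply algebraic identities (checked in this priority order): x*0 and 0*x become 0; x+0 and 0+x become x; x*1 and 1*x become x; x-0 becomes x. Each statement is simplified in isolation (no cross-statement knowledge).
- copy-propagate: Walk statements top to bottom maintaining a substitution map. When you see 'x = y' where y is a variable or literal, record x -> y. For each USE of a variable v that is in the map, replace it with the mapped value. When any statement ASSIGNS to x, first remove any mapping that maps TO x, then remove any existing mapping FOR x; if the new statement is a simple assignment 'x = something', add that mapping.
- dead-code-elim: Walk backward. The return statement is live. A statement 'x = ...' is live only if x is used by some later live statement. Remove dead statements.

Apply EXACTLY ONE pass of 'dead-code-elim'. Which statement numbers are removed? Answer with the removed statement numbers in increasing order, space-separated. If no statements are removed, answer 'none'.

Backward liveness scan:
Stmt 1 'x = 5': DEAD (x not in live set [])
Stmt 2 'u = x + 7': DEAD (u not in live set [])
Stmt 3 'v = x + u': DEAD (v not in live set [])
Stmt 4 'a = 2': DEAD (a not in live set [])
Stmt 5 'd = 2': KEEP (d is live); live-in = []
Stmt 6 'b = a - 1': DEAD (b not in live set ['d'])
Stmt 7 'return d': KEEP (return); live-in = ['d']
Removed statement numbers: [1, 2, 3, 4, 6]
Surviving IR:
  d = 2
  return d

Answer: 1 2 3 4 6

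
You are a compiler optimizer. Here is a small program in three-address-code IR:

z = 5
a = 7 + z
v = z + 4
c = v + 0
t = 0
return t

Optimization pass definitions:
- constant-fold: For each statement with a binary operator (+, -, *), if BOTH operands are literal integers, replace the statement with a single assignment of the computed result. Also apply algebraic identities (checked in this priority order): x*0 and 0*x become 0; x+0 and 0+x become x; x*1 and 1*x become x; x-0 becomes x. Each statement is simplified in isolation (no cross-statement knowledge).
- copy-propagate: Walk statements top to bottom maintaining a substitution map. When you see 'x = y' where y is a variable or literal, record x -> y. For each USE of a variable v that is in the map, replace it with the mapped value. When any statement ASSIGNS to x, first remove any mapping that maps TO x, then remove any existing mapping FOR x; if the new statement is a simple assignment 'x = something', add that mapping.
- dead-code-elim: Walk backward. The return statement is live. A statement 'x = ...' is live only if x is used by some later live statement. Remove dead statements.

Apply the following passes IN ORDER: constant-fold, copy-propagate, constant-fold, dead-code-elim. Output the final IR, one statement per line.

Initial IR:
  z = 5
  a = 7 + z
  v = z + 4
  c = v + 0
  t = 0
  return t
After constant-fold (6 stmts):
  z = 5
  a = 7 + z
  v = z + 4
  c = v
  t = 0
  return t
After copy-propagate (6 stmts):
  z = 5
  a = 7 + 5
  v = 5 + 4
  c = v
  t = 0
  return 0
After constant-fold (6 stmts):
  z = 5
  a = 12
  v = 9
  c = v
  t = 0
  return 0
After dead-code-elim (1 stmts):
  return 0

Answer: return 0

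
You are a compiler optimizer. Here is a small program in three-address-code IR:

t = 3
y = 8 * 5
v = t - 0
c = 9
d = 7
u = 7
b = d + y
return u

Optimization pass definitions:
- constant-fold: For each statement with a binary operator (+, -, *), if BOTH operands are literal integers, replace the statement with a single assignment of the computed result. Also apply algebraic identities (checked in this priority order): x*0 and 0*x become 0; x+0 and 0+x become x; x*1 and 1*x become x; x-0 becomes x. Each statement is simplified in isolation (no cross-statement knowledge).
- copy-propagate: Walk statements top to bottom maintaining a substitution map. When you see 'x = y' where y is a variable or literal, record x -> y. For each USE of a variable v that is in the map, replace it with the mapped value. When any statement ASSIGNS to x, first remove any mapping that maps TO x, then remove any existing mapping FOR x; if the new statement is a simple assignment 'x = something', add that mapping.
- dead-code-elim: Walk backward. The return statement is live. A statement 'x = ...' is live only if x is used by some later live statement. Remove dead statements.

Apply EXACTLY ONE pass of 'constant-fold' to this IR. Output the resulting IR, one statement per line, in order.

Answer: t = 3
y = 40
v = t
c = 9
d = 7
u = 7
b = d + y
return u

Derivation:
Applying constant-fold statement-by-statement:
  [1] t = 3  (unchanged)
  [2] y = 8 * 5  -> y = 40
  [3] v = t - 0  -> v = t
  [4] c = 9  (unchanged)
  [5] d = 7  (unchanged)
  [6] u = 7  (unchanged)
  [7] b = d + y  (unchanged)
  [8] return u  (unchanged)
Result (8 stmts):
  t = 3
  y = 40
  v = t
  c = 9
  d = 7
  u = 7
  b = d + y
  return u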